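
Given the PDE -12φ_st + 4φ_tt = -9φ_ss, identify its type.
Rewriting in standard form: 9φ_ss - 12φ_st + 4φ_tt = 0. The second-order coefficients are A = 9, B = -12, C = 4. Since B² - 4AC = 0 = 0, this is a parabolic PDE.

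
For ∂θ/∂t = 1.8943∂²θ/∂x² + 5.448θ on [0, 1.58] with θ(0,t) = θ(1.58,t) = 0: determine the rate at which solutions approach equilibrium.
Eigenvalues: λₙ = 1.8943n²π²/1.58² - 5.448.
First three modes:
  n=1: λ₁ = 1.8943π²/1.58² - 5.448 ≈ 2.041
  n=2: λ₂ = 7.5772π²/1.58² - 5.448 ≈ 24.509
  n=3: λ₃ = 17.0487π²/1.58² - 5.448 ≈ 61.955
Since 1.8943π²/1.58² ≈ 7.489 > 5.448, all λₙ > 0.
The n=1 mode decays slowest → dominates as t → ∞.
Asymptotic: θ ~ c₁ sin(πx/1.58) e^{-λ₁t} with decay rate λ₁ ≈ 2.041.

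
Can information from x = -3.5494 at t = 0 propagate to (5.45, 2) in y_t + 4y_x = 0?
No. Only data at x = -2.55 affects (5.45, 2). Advection has one-way propagation along characteristics.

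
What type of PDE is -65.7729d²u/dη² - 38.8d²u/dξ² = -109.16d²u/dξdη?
Rewriting in standard form: -38.8d²u/dξ² + 109.16d²u/dξdη - 65.7729d²u/dη² = 0. With A = -38.8, B = 109.16, C = -65.7729, the discriminant is 1707.95152. This is a hyperbolic PDE.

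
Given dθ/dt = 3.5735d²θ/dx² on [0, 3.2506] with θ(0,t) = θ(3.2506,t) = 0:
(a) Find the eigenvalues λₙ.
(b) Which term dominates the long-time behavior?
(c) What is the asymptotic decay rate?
Eigenvalues: λₙ = 3.5735n²π²/3.2506².
First three modes:
  n=1: λ₁ = 3.5735π²/3.2506² ≈ 3.338
  n=2: λ₂ = 14.294π²/3.2506² ≈ 13.351 (4× faster decay)
  n=3: λ₃ = 32.1615π²/3.2506² ≈ 30.041 (9× faster decay)
As t → ∞, higher modes decay exponentially faster. The n=1 mode dominates: θ ~ c₁ sin(πx/3.2506) e^{-λ₁t}.
Decay rate: λ₁ = 3.5735π²/3.2506² ≈ 3.338.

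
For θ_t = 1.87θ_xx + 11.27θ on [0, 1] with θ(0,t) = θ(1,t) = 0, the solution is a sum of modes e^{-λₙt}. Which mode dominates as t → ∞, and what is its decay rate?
Eigenvalues: λₙ = 1.87n²π²/1² - 11.27.
First three modes:
  n=1: λ₁ = 1.87π² - 11.27 ≈ 7.186
  n=2: λ₂ = 7.48π² - 11.27 ≈ 62.555
  n=3: λ₃ = 16.83π² - 11.27 ≈ 154.835
Since 1.87π² ≈ 18.456 > 11.27, all λₙ > 0.
The n=1 mode decays slowest → dominates as t → ∞.
Asymptotic: θ ~ c₁ sin(πx/1) e^{-λ₁t} with decay rate λ₁ ≈ 7.186.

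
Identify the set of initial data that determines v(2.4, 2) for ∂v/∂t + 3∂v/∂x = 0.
A single point: x = -3.6. The characteristic through (2.4, 2) is x - 3t = const, so x = 2.4 - 3·2 = -3.6.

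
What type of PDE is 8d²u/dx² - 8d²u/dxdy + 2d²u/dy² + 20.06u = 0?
With A = 8, B = -8, C = 2, the discriminant is 0. This is a parabolic PDE.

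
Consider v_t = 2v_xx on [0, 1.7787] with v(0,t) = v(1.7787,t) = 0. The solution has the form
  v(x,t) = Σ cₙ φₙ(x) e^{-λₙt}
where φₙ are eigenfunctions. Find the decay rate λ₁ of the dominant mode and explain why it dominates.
Eigenvalues: λₙ = 2n²π²/1.7787².
First three modes:
  n=1: λ₁ = 2π²/1.7787² ≈ 6.239
  n=2: λ₂ = 8π²/1.7787² ≈ 24.957 (4× faster decay)
  n=3: λ₃ = 18π²/1.7787² ≈ 56.152 (9× faster decay)
As t → ∞, higher modes decay exponentially faster. The n=1 mode dominates: v ~ c₁ sin(πx/1.7787) e^{-λ₁t}.
Decay rate: λ₁ = 2π²/1.7787² ≈ 6.239.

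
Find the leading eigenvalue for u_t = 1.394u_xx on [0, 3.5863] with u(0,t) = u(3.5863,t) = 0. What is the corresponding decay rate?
Eigenvalues: λₙ = 1.394n²π²/3.5863².
First three modes:
  n=1: λ₁ = 1.394π²/3.5863² ≈ 1.07
  n=2: λ₂ = 5.576π²/3.5863² ≈ 4.279 (4× faster decay)
  n=3: λ₃ = 12.546π²/3.5863² ≈ 9.627 (9× faster decay)
As t → ∞, higher modes decay exponentially faster. The n=1 mode dominates: u ~ c₁ sin(πx/3.5863) e^{-λ₁t}.
Decay rate: λ₁ = 1.394π²/3.5863² ≈ 1.07.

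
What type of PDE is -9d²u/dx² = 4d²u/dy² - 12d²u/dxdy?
Rewriting in standard form: -9d²u/dx² + 12d²u/dxdy - 4d²u/dy² = 0. With A = -9, B = 12, C = -4, the discriminant is 0. This is a parabolic PDE.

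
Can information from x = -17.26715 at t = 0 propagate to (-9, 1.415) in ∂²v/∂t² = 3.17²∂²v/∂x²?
No. The domain of dependence is [-13.48555, -4.51445], and -17.26715 is outside this interval.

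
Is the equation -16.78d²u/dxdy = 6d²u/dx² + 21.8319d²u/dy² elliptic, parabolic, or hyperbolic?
Rewriting in standard form: -6d²u/dx² - 16.78d²u/dxdy - 21.8319d²u/dy² = 0. Computing B² - 4AC with A = -6, B = -16.78, C = -21.8319: discriminant = -242.3972 (negative). Answer: elliptic.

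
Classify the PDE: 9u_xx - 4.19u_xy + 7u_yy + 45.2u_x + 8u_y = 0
A = 9, B = -4.19, C = 7. Discriminant B² - 4AC = -234.4439. Since -234.4439 < 0, elliptic.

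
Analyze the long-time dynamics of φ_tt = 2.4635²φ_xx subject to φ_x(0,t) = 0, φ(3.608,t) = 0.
Long-time behavior: φ oscillates (no decay). Energy is conserved; the solution oscillates indefinitely as standing waves.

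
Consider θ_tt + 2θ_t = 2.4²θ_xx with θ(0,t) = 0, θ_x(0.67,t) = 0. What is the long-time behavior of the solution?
As t → ∞, θ → 0. Damping (γ=2) dissipates energy; oscillations decay exponentially.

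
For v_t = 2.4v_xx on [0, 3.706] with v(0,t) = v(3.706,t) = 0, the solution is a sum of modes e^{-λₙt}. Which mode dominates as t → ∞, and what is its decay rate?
Eigenvalues: λₙ = 2.4n²π²/3.706².
First three modes:
  n=1: λ₁ = 2.4π²/3.706² ≈ 1.725
  n=2: λ₂ = 9.6π²/3.706² ≈ 6.899 (4× faster decay)
  n=3: λ₃ = 21.6π²/3.706² ≈ 15.522 (9× faster decay)
As t → ∞, higher modes decay exponentially faster. The n=1 mode dominates: v ~ c₁ sin(πx/3.706) e^{-λ₁t}.
Decay rate: λ₁ = 2.4π²/3.706² ≈ 1.725.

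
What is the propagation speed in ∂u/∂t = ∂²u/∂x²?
Infinite. The heat equation is parabolic, not hyperbolic, so disturbances propagate instantly.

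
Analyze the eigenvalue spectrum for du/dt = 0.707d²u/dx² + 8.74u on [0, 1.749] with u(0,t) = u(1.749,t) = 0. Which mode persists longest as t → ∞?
Eigenvalues: λₙ = 0.707n²π²/1.749² - 8.74.
First three modes:
  n=1: λ₁ = 0.707π²/1.749² - 8.74 ≈ -6.459
  n=2: λ₂ = 2.828π²/1.749² - 8.74 ≈ 0.384
  n=3: λ₃ = 6.363π²/1.749² - 8.74 ≈ 11.79
Since 0.707π²/1.749² ≈ 2.281 < 8.74, λ₁ < 0.
The n=1 mode grows fastest (−λₙ is largest for n=1) → dominates.
Asymptotic: u ~ c₁ sin(πx/1.749) e^{6.459t} (exponential growth at rate −λ₁ ≈ 6.459).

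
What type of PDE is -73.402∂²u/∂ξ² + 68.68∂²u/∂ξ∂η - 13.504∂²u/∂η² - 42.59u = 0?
With A = -73.402, B = 68.68, C = -13.504, the discriminant is 752.059968. This is a hyperbolic PDE.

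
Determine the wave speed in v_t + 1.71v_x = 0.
Speed = 1.71. Information travels along x - 1.71t = const (rightward).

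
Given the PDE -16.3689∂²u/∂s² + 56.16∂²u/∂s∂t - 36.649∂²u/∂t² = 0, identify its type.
The second-order coefficients are A = -16.3689, B = 56.16, C = -36.649. Since B² - 4AC = 754.3303356 > 0, this is a hyperbolic PDE.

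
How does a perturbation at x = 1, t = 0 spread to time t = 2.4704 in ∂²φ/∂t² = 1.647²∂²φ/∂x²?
Domain of influence: [-3.0687488, 5.0687488]. Data at x = 1 spreads outward at speed 1.647.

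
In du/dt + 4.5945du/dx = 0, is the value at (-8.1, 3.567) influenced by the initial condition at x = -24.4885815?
Yes. The characteristic through (-8.1, 3.567) passes through x = -24.4885815.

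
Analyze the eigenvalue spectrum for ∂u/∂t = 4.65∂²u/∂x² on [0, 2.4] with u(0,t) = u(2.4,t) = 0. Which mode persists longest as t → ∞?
Eigenvalues: λₙ = 4.65n²π²/2.4².
First three modes:
  n=1: λ₁ = 4.65π²/2.4² ≈ 7.968
  n=2: λ₂ = 18.6π²/2.4² ≈ 31.871 (4× faster decay)
  n=3: λ₃ = 41.85π²/2.4² ≈ 71.709 (9× faster decay)
As t → ∞, higher modes decay exponentially faster. The n=1 mode dominates: u ~ c₁ sin(πx/2.4) e^{-λ₁t}.
Decay rate: λ₁ = 4.65π²/2.4² ≈ 7.968.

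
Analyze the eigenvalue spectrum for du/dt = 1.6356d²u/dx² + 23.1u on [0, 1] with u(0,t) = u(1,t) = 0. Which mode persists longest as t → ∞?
Eigenvalues: λₙ = 1.6356n²π²/1² - 23.1.
First three modes:
  n=1: λ₁ = 1.6356π² - 23.1 ≈ -6.957
  n=2: λ₂ = 6.5424π² - 23.1 ≈ 41.471
  n=3: λ₃ = 14.7204π² - 23.1 ≈ 122.185
Since 1.6356π² ≈ 16.143 < 23.1, λ₁ < 0.
The n=1 mode grows fastest (−λₙ is largest for n=1) → dominates.
Asymptotic: u ~ c₁ sin(πx/1) e^{6.957t} (exponential growth at rate −λ₁ ≈ 6.957).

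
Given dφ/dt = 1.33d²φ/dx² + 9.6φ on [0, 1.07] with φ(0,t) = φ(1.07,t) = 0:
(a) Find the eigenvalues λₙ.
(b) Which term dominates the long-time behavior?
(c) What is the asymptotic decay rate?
Eigenvalues: λₙ = 1.33n²π²/1.07² - 9.6.
First three modes:
  n=1: λ₁ = 1.33π²/1.07² - 9.6 ≈ 1.865
  n=2: λ₂ = 5.32π²/1.07² - 9.6 ≈ 36.261
  n=3: λ₃ = 11.97π²/1.07² - 9.6 ≈ 93.587
Since 1.33π²/1.07² ≈ 11.465 > 9.6, all λₙ > 0.
The n=1 mode decays slowest → dominates as t → ∞.
Asymptotic: φ ~ c₁ sin(πx/1.07) e^{-λ₁t} with decay rate λ₁ ≈ 1.865.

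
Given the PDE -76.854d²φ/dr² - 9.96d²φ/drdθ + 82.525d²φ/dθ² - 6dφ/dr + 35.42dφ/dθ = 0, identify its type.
The second-order coefficients are A = -76.854, B = -9.96, C = 82.525. Since B² - 4AC = 25468.707 > 0, this is a hyperbolic PDE.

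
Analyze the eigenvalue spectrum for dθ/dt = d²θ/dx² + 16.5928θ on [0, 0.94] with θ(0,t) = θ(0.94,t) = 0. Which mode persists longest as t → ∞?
Eigenvalues: λₙ = n²π²/0.94² - 16.5928.
First three modes:
  n=1: λ₁ = π²/0.94² - 16.5928 ≈ -5.423
  n=2: λ₂ = 4π²/0.94² - 16.5928 ≈ 28.086
  n=3: λ₃ = 9π²/0.94² - 16.5928 ≈ 83.935
Since π²/0.94² ≈ 11.17 < 16.5928, λ₁ < 0.
The n=1 mode grows fastest (−λₙ is largest for n=1) → dominates.
Asymptotic: θ ~ c₁ sin(πx/0.94) e^{5.423t} (exponential growth at rate −λ₁ ≈ 5.423).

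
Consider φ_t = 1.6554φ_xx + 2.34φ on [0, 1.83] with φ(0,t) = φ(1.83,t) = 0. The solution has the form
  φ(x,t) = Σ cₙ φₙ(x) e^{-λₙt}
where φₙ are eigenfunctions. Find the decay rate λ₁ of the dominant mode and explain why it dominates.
Eigenvalues: λₙ = 1.6554n²π²/1.83² - 2.34.
First three modes:
  n=1: λ₁ = 1.6554π²/1.83² - 2.34 ≈ 2.539
  n=2: λ₂ = 6.6216π²/1.83² - 2.34 ≈ 17.175
  n=3: λ₃ = 14.8986π²/1.83² - 2.34 ≈ 41.568
Since 1.6554π²/1.83² ≈ 4.879 > 2.34, all λₙ > 0.
The n=1 mode decays slowest → dominates as t → ∞.
Asymptotic: φ ~ c₁ sin(πx/1.83) e^{-λ₁t} with decay rate λ₁ ≈ 2.539.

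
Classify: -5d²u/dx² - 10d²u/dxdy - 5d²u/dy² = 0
Parabolic (discriminant = 0).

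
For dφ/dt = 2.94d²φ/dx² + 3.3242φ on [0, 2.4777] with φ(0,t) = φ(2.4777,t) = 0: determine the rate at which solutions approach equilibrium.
Eigenvalues: λₙ = 2.94n²π²/2.4777² - 3.3242.
First three modes:
  n=1: λ₁ = 2.94π²/2.4777² - 3.3242 ≈ 1.402
  n=2: λ₂ = 11.76π²/2.4777² - 3.3242 ≈ 15.582
  n=3: λ₃ = 26.46π²/2.4777² - 3.3242 ≈ 39.215
Since 2.94π²/2.4777² ≈ 4.727 > 3.3242, all λₙ > 0.
The n=1 mode decays slowest → dominates as t → ∞.
Asymptotic: φ ~ c₁ sin(πx/2.4777) e^{-λ₁t} with decay rate λ₁ ≈ 1.402.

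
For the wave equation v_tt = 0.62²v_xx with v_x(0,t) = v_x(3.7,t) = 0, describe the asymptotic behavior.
v oscillates about a mean that drifts linearly in t (generically unbounded; no decay). There is no damping, so the nonconstant modes persist as standing waves (energy conserved, no decay). But with Neumann conditions at both ends the constant mode has eigenvalue 0: the spatial mean M(t) of v satisfies M'' = 0, so M(t) = M(0) + M'(0)·t. Unless the initial velocity has zero mean (∫v_t(x,0)dx = 0), the solution grows linearly in t (unbounded, though not exponentially); if it does have zero mean, the solution stays bounded and simply oscillates.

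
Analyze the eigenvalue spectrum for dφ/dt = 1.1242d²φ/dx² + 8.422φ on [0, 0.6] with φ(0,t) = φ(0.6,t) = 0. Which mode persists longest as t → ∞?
Eigenvalues: λₙ = 1.1242n²π²/0.6² - 8.422.
First three modes:
  n=1: λ₁ = 1.1242π²/0.6² - 8.422 ≈ 22.399
  n=2: λ₂ = 4.4968π²/0.6² - 8.422 ≈ 114.86
  n=3: λ₃ = 10.1178π²/0.6² - 8.422 ≈ 268.963
Since 1.1242π²/0.6² ≈ 30.821 > 8.422, all λₙ > 0.
The n=1 mode decays slowest → dominates as t → ∞.
Asymptotic: φ ~ c₁ sin(πx/0.6) e^{-λ₁t} with decay rate λ₁ ≈ 22.399.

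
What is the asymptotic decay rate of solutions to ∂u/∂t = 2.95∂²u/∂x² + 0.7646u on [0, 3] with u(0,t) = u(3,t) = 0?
Eigenvalues: λₙ = 2.95n²π²/3² - 0.7646.
First three modes:
  n=1: λ₁ = 2.95π²/3² - 0.7646 ≈ 2.47
  n=2: λ₂ = 11.8π²/3² - 0.7646 ≈ 12.176
  n=3: λ₃ = 26.55π²/3² - 0.7646 ≈ 28.351
Since 2.95π²/3² ≈ 3.235 > 0.7646, all λₙ > 0.
The n=1 mode decays slowest → dominates as t → ∞.
Asymptotic: u ~ c₁ sin(πx/3) e^{-λ₁t} with decay rate λ₁ ≈ 2.47.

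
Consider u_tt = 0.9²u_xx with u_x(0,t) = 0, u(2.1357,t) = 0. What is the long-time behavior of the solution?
As t → ∞, u oscillates (no decay). Energy is conserved; the solution oscillates indefinitely as standing waves.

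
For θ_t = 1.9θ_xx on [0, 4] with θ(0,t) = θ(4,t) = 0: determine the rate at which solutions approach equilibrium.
Eigenvalues: λₙ = 1.9n²π²/4².
First three modes:
  n=1: λ₁ = 1.9π²/4² ≈ 1.172
  n=2: λ₂ = 7.6π²/4² ≈ 4.688 (4× faster decay)
  n=3: λ₃ = 17.1π²/4² ≈ 10.548 (9× faster decay)
As t → ∞, higher modes decay exponentially faster. The n=1 mode dominates: θ ~ c₁ sin(πx/4) e^{-λ₁t}.
Decay rate: λ₁ = 1.9π²/4² ≈ 1.172.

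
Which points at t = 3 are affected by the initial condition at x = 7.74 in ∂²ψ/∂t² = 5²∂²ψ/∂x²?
Domain of influence: [-7.26, 22.74]. Data at x = 7.74 spreads outward at speed 5.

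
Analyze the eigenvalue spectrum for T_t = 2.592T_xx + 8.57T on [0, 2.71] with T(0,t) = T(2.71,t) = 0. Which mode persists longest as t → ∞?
Eigenvalues: λₙ = 2.592n²π²/2.71² - 8.57.
First three modes:
  n=1: λ₁ = 2.592π²/2.71² - 8.57 ≈ -5.087
  n=2: λ₂ = 10.368π²/2.71² - 8.57 ≈ 5.363
  n=3: λ₃ = 23.328π²/2.71² - 8.57 ≈ 22.78
Since 2.592π²/2.71² ≈ 3.483 < 8.57, λ₁ < 0.
The n=1 mode grows fastest (−λₙ is largest for n=1) → dominates.
Asymptotic: T ~ c₁ sin(πx/2.71) e^{5.087t} (exponential growth at rate −λ₁ ≈ 5.087).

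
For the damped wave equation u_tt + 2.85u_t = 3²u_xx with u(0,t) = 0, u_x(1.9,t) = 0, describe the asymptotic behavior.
u → 0. Damping (γ=2.85) dissipates energy; oscillations decay exponentially.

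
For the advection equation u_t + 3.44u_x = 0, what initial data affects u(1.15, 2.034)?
A single point: x = -5.84696. The characteristic through (1.15, 2.034) is x - 3.44t = const, so x = 1.15 - 3.44·2.034 = -5.84696.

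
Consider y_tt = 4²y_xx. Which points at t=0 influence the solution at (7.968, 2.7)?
Domain of dependence: [-2.832, 18.768]. Signals travel at speed 4, so data within |x - 7.968| ≤ 4·2.7 = 10.8 can reach the point.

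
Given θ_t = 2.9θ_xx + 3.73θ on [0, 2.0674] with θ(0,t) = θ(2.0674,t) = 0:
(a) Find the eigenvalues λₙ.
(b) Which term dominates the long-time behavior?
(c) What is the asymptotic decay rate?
Eigenvalues: λₙ = 2.9n²π²/2.0674² - 3.73.
First three modes:
  n=1: λ₁ = 2.9π²/2.0674² - 3.73 ≈ 2.967
  n=2: λ₂ = 11.6π²/2.0674² - 3.73 ≈ 23.056
  n=3: λ₃ = 26.1π²/2.0674² - 3.73 ≈ 56.539
Since 2.9π²/2.0674² ≈ 6.697 > 3.73, all λₙ > 0.
The n=1 mode decays slowest → dominates as t → ∞.
Asymptotic: θ ~ c₁ sin(πx/2.0674) e^{-λ₁t} with decay rate λ₁ ≈ 2.967.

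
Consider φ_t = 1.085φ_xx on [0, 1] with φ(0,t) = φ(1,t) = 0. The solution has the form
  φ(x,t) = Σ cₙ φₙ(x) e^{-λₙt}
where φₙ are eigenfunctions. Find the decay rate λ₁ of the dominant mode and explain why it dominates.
Eigenvalues: λₙ = 1.085n²π².
First three modes:
  n=1: λ₁ = 1.085π² ≈ 10.709
  n=2: λ₂ = 4.34π² ≈ 42.834 (4× faster decay)
  n=3: λ₃ = 9.765π² ≈ 96.377 (9× faster decay)
As t → ∞, higher modes decay exponentially faster. The n=1 mode dominates: φ ~ c₁ sin(πx) e^{-λ₁t}.
Decay rate: λ₁ = 1.085π² ≈ 10.709.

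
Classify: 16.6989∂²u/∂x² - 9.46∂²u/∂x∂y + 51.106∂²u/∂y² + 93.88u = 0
Elliptic (discriminant = -3324.1643336).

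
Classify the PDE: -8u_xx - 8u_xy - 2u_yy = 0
A = -8, B = -8, C = -2. Discriminant B² - 4AC = 0. Since 0 = 0, parabolic.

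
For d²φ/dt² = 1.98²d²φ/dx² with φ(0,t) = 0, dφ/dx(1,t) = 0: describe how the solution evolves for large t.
φ oscillates (no decay). Energy is conserved; the solution oscillates indefinitely as standing waves.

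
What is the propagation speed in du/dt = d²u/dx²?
Infinite. The heat equation is parabolic, not hyperbolic, so disturbances propagate instantly.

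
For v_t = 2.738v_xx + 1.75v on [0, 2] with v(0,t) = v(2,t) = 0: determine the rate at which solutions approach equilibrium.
Eigenvalues: λₙ = 2.738n²π²/2² - 1.75.
First three modes:
  n=1: λ₁ = 2.738π²/2² - 1.75 ≈ 5.006
  n=2: λ₂ = 10.952π²/2² - 1.75 ≈ 25.273
  n=3: λ₃ = 24.642π²/2² - 1.75 ≈ 59.052
Since 2.738π²/2² ≈ 6.756 > 1.75, all λₙ > 0.
The n=1 mode decays slowest → dominates as t → ∞.
Asymptotic: v ~ c₁ sin(πx/2) e^{-λ₁t} with decay rate λ₁ ≈ 5.006.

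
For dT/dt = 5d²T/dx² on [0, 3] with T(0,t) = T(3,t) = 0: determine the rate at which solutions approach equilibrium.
Eigenvalues: λₙ = 5n²π²/3².
First three modes:
  n=1: λ₁ = 5π²/3² ≈ 5.483
  n=2: λ₂ = 20π²/3² ≈ 21.932 (4× faster decay)
  n=3: λ₃ = 45π²/3² ≈ 49.348 (9× faster decay)
As t → ∞, higher modes decay exponentially faster. The n=1 mode dominates: T ~ c₁ sin(πx/3) e^{-λ₁t}.
Decay rate: λ₁ = 5π²/3² ≈ 5.483.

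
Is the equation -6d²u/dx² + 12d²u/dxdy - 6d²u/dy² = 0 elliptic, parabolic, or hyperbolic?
Computing B² - 4AC with A = -6, B = 12, C = -6: discriminant = 0 (zero). Answer: parabolic.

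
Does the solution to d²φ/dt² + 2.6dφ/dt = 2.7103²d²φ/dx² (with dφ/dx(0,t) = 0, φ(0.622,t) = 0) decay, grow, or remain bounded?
φ → 0. Damping (γ=2.6) dissipates energy; oscillations decay exponentially.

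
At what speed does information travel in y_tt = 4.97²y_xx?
Speed = 4.97. Information travels along characteristics x = x₀ ± 4.97t.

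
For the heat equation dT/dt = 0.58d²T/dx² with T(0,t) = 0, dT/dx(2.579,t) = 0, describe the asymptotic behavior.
T → 0. Heat escapes through the Dirichlet boundary.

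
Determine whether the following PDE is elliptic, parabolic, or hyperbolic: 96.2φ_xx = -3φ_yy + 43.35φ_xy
Rewriting in standard form: 96.2φ_xx - 43.35φ_xy + 3φ_yy = 0. Coefficients: A = 96.2, B = -43.35, C = 3. B² - 4AC = 724.8225, which is positive, so the equation is hyperbolic.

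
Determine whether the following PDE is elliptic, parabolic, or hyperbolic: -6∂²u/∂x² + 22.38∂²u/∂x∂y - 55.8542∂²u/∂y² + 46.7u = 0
Coefficients: A = -6, B = 22.38, C = -55.8542. B² - 4AC = -839.6364, which is negative, so the equation is elliptic.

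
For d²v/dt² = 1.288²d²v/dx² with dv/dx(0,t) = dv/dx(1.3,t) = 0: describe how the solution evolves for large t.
v oscillates about a mean that drifts linearly in t (generically unbounded; no decay). There is no damping, so the nonconstant modes persist as standing waves (energy conserved, no decay). But with Neumann conditions at both ends the constant mode has eigenvalue 0: the spatial mean M(t) of v satisfies M'' = 0, so M(t) = M(0) + M'(0)·t. Unless the initial velocity has zero mean (∫v_t(x,0)dx = 0), the solution grows linearly in t (unbounded, though not exponentially); if it does have zero mean, the solution stays bounded and simply oscillates.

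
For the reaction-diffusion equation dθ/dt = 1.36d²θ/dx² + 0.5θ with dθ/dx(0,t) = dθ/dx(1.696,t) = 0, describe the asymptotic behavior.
θ grows unboundedly. With Neumann BCs the constant mode has diffusion eigenvalue 0, so any r > 0 makes it grow like e^(0.5t); solution grows exponentially.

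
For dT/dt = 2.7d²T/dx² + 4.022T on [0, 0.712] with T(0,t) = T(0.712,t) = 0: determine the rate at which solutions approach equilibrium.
Eigenvalues: λₙ = 2.7n²π²/0.712² - 4.022.
First three modes:
  n=1: λ₁ = 2.7π²/0.712² - 4.022 ≈ 48.544
  n=2: λ₂ = 10.8π²/0.712² - 4.022 ≈ 206.241
  n=3: λ₃ = 24.3π²/0.712² - 4.022 ≈ 469.07
Since 2.7π²/0.712² ≈ 52.566 > 4.022, all λₙ > 0.
The n=1 mode decays slowest → dominates as t → ∞.
Asymptotic: T ~ c₁ sin(πx/0.712) e^{-λ₁t} with decay rate λ₁ ≈ 48.544.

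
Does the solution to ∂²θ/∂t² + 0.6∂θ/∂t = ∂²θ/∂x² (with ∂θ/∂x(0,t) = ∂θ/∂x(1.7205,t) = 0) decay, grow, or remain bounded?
θ → constant (steady state). Damping (γ=0.6) dissipates the nonconstant modes; with Neumann BCs the spatial average obeys M''+γM'=0 and tends to a finite limit.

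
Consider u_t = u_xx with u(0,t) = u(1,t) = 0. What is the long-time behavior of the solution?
As t → ∞, u → 0. Heat diffuses out through both boundaries.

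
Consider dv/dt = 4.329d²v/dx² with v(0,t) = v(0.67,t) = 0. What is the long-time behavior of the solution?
As t → ∞, v → 0. Heat diffuses out through both boundaries.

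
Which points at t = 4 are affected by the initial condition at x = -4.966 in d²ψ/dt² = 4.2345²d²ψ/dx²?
Domain of influence: [-21.904, 11.972]. Data at x = -4.966 spreads outward at speed 4.2345.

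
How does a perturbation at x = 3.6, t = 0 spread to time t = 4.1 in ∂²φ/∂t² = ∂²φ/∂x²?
Domain of influence: [-0.5, 7.7]. Data at x = 3.6 spreads outward at speed 1.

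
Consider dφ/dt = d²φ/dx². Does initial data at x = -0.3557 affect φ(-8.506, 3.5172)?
Yes, for any finite x. The heat equation has infinite propagation speed, so all initial data affects all points at any t > 0.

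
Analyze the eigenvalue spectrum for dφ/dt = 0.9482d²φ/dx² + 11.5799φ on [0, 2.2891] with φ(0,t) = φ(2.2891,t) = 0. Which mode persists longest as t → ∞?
Eigenvalues: λₙ = 0.9482n²π²/2.2891² - 11.5799.
First three modes:
  n=1: λ₁ = 0.9482π²/2.2891² - 11.5799 ≈ -9.794
  n=2: λ₂ = 3.7928π²/2.2891² - 11.5799 ≈ -4.436
  n=3: λ₃ = 8.5338π²/2.2891² - 11.5799 ≈ 4.494
Since 0.9482π²/2.2891² ≈ 1.786 < 11.5799, λ₁ < 0.
The n=1 mode grows fastest (−λₙ is largest for n=1) → dominates.
Asymptotic: φ ~ c₁ sin(πx/2.2891) e^{9.794t} (exponential growth at rate −λ₁ ≈ 9.794).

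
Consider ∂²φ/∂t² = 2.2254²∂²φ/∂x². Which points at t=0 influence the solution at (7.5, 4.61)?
Domain of dependence: [-2.759094, 17.759094]. Signals travel at speed 2.2254, so data within |x - 7.5| ≤ 2.2254·4.61 = 10.259094 can reach the point.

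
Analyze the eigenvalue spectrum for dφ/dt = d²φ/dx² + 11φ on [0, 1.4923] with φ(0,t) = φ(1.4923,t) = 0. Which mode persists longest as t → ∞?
Eigenvalues: λₙ = n²π²/1.4923² - 11.
First three modes:
  n=1: λ₁ = π²/1.4923² - 11 ≈ -6.568
  n=2: λ₂ = 4π²/1.4923² - 11 ≈ 6.727
  n=3: λ₃ = 9π²/1.4923² - 11 ≈ 28.887
Since π²/1.4923² ≈ 4.432 < 11, λ₁ < 0.
The n=1 mode grows fastest (−λₙ is largest for n=1) → dominates.
Asymptotic: φ ~ c₁ sin(πx/1.4923) e^{6.568t} (exponential growth at rate −λ₁ ≈ 6.568).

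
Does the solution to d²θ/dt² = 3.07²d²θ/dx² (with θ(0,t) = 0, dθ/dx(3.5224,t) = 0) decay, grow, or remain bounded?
θ oscillates (no decay). Energy is conserved; the solution oscillates indefinitely as standing waves.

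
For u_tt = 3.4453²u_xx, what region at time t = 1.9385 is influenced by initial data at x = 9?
Domain of influence: [2.32128595, 15.67871405]. Data at x = 9 spreads outward at speed 3.4453.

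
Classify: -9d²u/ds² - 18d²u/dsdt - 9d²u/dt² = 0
Parabolic (discriminant = 0).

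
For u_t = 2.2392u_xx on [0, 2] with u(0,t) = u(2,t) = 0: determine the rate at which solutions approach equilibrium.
Eigenvalues: λₙ = 2.2392n²π²/2².
First three modes:
  n=1: λ₁ = 2.2392π²/2² ≈ 5.525
  n=2: λ₂ = 8.9568π²/2² ≈ 22.1 (4× faster decay)
  n=3: λ₃ = 20.1528π²/2² ≈ 49.725 (9× faster decay)
As t → ∞, higher modes decay exponentially faster. The n=1 mode dominates: u ~ c₁ sin(πx/2) e^{-λ₁t}.
Decay rate: λ₁ = 2.2392π²/2² ≈ 5.525.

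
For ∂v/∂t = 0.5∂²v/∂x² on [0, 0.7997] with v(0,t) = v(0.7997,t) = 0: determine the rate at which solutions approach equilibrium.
Eigenvalues: λₙ = 0.5n²π²/0.7997².
First three modes:
  n=1: λ₁ = 0.5π²/0.7997² ≈ 7.716
  n=2: λ₂ = 2π²/0.7997² ≈ 30.866 (4× faster decay)
  n=3: λ₃ = 4.5π²/0.7997² ≈ 69.448 (9× faster decay)
As t → ∞, higher modes decay exponentially faster. The n=1 mode dominates: v ~ c₁ sin(πx/0.7997) e^{-λ₁t}.
Decay rate: λ₁ = 0.5π²/0.7997² ≈ 7.716.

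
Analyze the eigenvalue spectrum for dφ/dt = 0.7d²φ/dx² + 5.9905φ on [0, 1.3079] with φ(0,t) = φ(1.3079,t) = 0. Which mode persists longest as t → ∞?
Eigenvalues: λₙ = 0.7n²π²/1.3079² - 5.9905.
First three modes:
  n=1: λ₁ = 0.7π²/1.3079² - 5.9905 ≈ -1.952
  n=2: λ₂ = 2.8π²/1.3079² - 5.9905 ≈ 10.165
  n=3: λ₃ = 6.3π²/1.3079² - 5.9905 ≈ 30.358
Since 0.7π²/1.3079² ≈ 4.039 < 5.9905, λ₁ < 0.
The n=1 mode grows fastest (−λₙ is largest for n=1) → dominates.
Asymptotic: φ ~ c₁ sin(πx/1.3079) e^{1.952t} (exponential growth at rate −λ₁ ≈ 1.952).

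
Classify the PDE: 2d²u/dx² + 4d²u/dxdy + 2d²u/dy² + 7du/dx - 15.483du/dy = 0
A = 2, B = 4, C = 2. Discriminant B² - 4AC = 0. Since 0 = 0, parabolic.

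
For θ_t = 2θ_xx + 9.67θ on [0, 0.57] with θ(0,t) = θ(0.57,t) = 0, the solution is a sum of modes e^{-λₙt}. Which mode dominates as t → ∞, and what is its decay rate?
Eigenvalues: λₙ = 2n²π²/0.57² - 9.67.
First three modes:
  n=1: λ₁ = 2π²/0.57² - 9.67 ≈ 51.085
  n=2: λ₂ = 8π²/0.57² - 9.67 ≈ 233.349
  n=3: λ₃ = 18π²/0.57² - 9.67 ≈ 537.122
Since 2π²/0.57² ≈ 60.755 > 9.67, all λₙ > 0.
The n=1 mode decays slowest → dominates as t → ∞.
Asymptotic: θ ~ c₁ sin(πx/0.57) e^{-λ₁t} with decay rate λ₁ ≈ 51.085.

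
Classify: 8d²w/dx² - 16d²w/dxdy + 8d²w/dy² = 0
Parabolic (discriminant = 0).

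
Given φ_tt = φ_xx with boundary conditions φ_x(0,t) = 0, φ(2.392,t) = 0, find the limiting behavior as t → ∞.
φ oscillates (no decay). Energy is conserved; the solution oscillates indefinitely as standing waves.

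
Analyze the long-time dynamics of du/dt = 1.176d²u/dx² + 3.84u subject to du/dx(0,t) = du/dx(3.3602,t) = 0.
Long-time behavior: u grows unboundedly. With Neumann BCs the constant mode has diffusion eigenvalue 0, so any r > 0 makes it grow like e^(3.84t); solution grows exponentially.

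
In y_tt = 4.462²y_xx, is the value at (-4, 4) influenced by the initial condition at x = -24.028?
No. The domain of dependence is [-21.848, 13.848], and -24.028 is outside this interval.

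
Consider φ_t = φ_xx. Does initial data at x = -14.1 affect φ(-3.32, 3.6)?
Yes, for any finite x. The heat equation has infinite propagation speed, so all initial data affects all points at any t > 0.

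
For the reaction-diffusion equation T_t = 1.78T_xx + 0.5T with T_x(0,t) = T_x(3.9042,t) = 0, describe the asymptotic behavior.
T grows unboundedly. With Neumann BCs the constant mode has diffusion eigenvalue 0, so any r > 0 makes it grow like e^(0.5t); solution grows exponentially.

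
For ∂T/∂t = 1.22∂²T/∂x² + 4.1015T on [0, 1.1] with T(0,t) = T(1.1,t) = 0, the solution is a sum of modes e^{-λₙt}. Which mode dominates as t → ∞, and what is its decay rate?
Eigenvalues: λₙ = 1.22n²π²/1.1² - 4.1015.
First three modes:
  n=1: λ₁ = 1.22π²/1.1² - 4.1015 ≈ 5.85
  n=2: λ₂ = 4.88π²/1.1² - 4.1015 ≈ 35.703
  n=3: λ₃ = 10.98π²/1.1² - 4.1015 ≈ 85.459
Since 1.22π²/1.1² ≈ 9.951 > 4.1015, all λₙ > 0.
The n=1 mode decays slowest → dominates as t → ∞.
Asymptotic: T ~ c₁ sin(πx/1.1) e^{-λ₁t} with decay rate λ₁ ≈ 5.85.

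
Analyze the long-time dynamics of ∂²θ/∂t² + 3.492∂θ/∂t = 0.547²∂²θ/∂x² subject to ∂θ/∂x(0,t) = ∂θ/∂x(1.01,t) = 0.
Long-time behavior: θ → constant (steady state). Damping (γ=3.492) dissipates the nonconstant modes; with Neumann BCs the spatial average obeys M''+γM'=0 and tends to a finite limit.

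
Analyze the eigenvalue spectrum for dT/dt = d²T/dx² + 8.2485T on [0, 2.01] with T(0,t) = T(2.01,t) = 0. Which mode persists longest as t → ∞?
Eigenvalues: λₙ = n²π²/2.01² - 8.2485.
First three modes:
  n=1: λ₁ = π²/2.01² - 8.2485 ≈ -5.806
  n=2: λ₂ = 4π²/2.01² - 8.2485 ≈ 1.523
  n=3: λ₃ = 9π²/2.01² - 8.2485 ≈ 13.738
Since π²/2.01² ≈ 2.443 < 8.2485, λ₁ < 0.
The n=1 mode grows fastest (−λₙ is largest for n=1) → dominates.
Asymptotic: T ~ c₁ sin(πx/2.01) e^{5.806t} (exponential growth at rate −λ₁ ≈ 5.806).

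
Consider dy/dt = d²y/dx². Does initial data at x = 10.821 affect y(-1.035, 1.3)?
Yes, for any finite x. The heat equation has infinite propagation speed, so all initial data affects all points at any t > 0.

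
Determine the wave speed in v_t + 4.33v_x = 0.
Speed = 4.33. Information travels along x - 4.33t = const (rightward).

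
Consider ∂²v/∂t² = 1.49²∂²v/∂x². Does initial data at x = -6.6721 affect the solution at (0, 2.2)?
No. The domain of dependence is [-3.278, 3.278], and -6.6721 is outside this interval.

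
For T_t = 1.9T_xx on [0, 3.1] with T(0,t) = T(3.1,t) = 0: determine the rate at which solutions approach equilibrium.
Eigenvalues: λₙ = 1.9n²π²/3.1².
First three modes:
  n=1: λ₁ = 1.9π²/3.1² ≈ 1.951
  n=2: λ₂ = 7.6π²/3.1² ≈ 7.805 (4× faster decay)
  n=3: λ₃ = 17.1π²/3.1² ≈ 17.562 (9× faster decay)
As t → ∞, higher modes decay exponentially faster. The n=1 mode dominates: T ~ c₁ sin(πx/3.1) e^{-λ₁t}.
Decay rate: λ₁ = 1.9π²/3.1² ≈ 1.951.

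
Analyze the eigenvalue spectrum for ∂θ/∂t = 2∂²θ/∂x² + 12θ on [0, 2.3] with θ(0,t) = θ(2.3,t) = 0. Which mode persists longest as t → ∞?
Eigenvalues: λₙ = 2n²π²/2.3² - 12.
First three modes:
  n=1: λ₁ = 2π²/2.3² - 12 ≈ -8.269
  n=2: λ₂ = 8π²/2.3² - 12 ≈ 2.926
  n=3: λ₃ = 18π²/2.3² - 12 ≈ 21.583
Since 2π²/2.3² ≈ 3.731 < 12, λ₁ < 0.
The n=1 mode grows fastest (−λₙ is largest for n=1) → dominates.
Asymptotic: θ ~ c₁ sin(πx/2.3) e^{8.269t} (exponential growth at rate −λ₁ ≈ 8.269).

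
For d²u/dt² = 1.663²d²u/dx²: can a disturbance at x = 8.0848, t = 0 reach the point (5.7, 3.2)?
Yes. The domain of dependence is [0.3784, 11.0216], and 8.0848 ∈ [0.3784, 11.0216].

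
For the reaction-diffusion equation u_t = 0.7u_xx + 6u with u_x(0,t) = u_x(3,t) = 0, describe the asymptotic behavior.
u grows unboundedly. With Neumann BCs the constant mode has diffusion eigenvalue 0, so any r > 0 makes it grow like e^(6t); solution grows exponentially.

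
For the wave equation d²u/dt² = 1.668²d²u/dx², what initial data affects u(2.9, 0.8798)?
Domain of dependence: [1.4324936, 4.3675064]. Signals travel at speed 1.668, so data within |x - 2.9| ≤ 1.668·0.8798 = 1.4675064 can reach the point.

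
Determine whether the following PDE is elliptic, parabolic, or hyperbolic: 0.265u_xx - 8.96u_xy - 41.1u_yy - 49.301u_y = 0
Coefficients: A = 0.265, B = -8.96, C = -41.1. B² - 4AC = 123.8476, which is positive, so the equation is hyperbolic.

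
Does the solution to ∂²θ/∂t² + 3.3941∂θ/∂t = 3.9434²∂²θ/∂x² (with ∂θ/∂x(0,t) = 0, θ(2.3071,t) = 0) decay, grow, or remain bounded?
θ → 0. Damping (γ=3.3941) dissipates energy; oscillations decay exponentially.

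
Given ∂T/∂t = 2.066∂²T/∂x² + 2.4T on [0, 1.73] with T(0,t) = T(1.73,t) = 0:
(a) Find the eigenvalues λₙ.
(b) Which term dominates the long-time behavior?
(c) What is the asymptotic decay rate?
Eigenvalues: λₙ = 2.066n²π²/1.73² - 2.4.
First three modes:
  n=1: λ₁ = 2.066π²/1.73² - 2.4 ≈ 4.413
  n=2: λ₂ = 8.264π²/1.73² - 2.4 ≈ 24.852
  n=3: λ₃ = 18.594π²/1.73² - 2.4 ≈ 58.917
Since 2.066π²/1.73² ≈ 6.813 > 2.4, all λₙ > 0.
The n=1 mode decays slowest → dominates as t → ∞.
Asymptotic: T ~ c₁ sin(πx/1.73) e^{-λ₁t} with decay rate λ₁ ≈ 4.413.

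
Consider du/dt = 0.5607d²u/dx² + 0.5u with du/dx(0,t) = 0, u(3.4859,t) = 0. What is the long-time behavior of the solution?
As t → ∞, u grows unboundedly. Reaction dominates diffusion (r=0.5 > κπ²/(4L²)≈0.11); solution grows exponentially.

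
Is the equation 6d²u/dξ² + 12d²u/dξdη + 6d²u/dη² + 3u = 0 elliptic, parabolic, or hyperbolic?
Computing B² - 4AC with A = 6, B = 12, C = 6: discriminant = 0 (zero). Answer: parabolic.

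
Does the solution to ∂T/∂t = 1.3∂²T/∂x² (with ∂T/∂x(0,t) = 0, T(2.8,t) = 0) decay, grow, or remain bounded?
T → 0. Heat escapes through the Dirichlet boundary.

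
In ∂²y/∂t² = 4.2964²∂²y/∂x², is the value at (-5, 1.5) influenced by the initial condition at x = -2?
Yes. The domain of dependence is [-11.4446, 1.4446], and -2 ∈ [-11.4446, 1.4446].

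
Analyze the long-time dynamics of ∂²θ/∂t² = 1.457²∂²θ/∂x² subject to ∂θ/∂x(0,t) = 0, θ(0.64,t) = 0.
Long-time behavior: θ oscillates (no decay). Energy is conserved; the solution oscillates indefinitely as standing waves.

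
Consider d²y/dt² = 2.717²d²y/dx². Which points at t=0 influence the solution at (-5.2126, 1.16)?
Domain of dependence: [-8.36432, -2.06088]. Signals travel at speed 2.717, so data within |x - -5.2126| ≤ 2.717·1.16 = 3.15172 can reach the point.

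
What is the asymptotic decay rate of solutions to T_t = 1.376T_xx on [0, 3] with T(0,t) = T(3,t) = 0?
Eigenvalues: λₙ = 1.376n²π²/3².
First three modes:
  n=1: λ₁ = 1.376π²/3² ≈ 1.509
  n=2: λ₂ = 5.504π²/3² ≈ 6.036 (4× faster decay)
  n=3: λ₃ = 12.384π²/3² ≈ 13.581 (9× faster decay)
As t → ∞, higher modes decay exponentially faster. The n=1 mode dominates: T ~ c₁ sin(πx/3) e^{-λ₁t}.
Decay rate: λ₁ = 1.376π²/3² ≈ 1.509.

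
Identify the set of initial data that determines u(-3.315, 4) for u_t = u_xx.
The entire real line. The heat equation has infinite propagation speed: any initial disturbance instantly affects all points (though exponentially small far away).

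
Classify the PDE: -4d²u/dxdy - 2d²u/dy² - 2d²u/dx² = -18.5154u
Rewriting in standard form: -2d²u/dx² - 4d²u/dxdy - 2d²u/dy² + 18.5154u = 0. A = -2, B = -4, C = -2. Discriminant B² - 4AC = 0. Since 0 = 0, parabolic.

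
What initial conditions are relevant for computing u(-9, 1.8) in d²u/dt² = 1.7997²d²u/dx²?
Domain of dependence: [-12.23946, -5.76054]. Signals travel at speed 1.7997, so data within |x - -9| ≤ 1.7997·1.8 = 3.23946 can reach the point.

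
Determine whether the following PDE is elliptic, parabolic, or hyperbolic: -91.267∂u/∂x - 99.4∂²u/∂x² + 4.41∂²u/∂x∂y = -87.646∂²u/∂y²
Rewriting in standard form: -99.4∂²u/∂x² + 4.41∂²u/∂x∂y + 87.646∂²u/∂y² - 91.267∂u/∂x = 0. Coefficients: A = -99.4, B = 4.41, C = 87.646. B² - 4AC = 34867.4977, which is positive, so the equation is hyperbolic.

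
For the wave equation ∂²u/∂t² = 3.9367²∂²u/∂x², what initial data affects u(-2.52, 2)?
Domain of dependence: [-10.3934, 5.3534]. Signals travel at speed 3.9367, so data within |x - -2.52| ≤ 3.9367·2 = 7.8734 can reach the point.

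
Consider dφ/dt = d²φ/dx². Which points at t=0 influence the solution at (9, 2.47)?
The entire real line. The heat equation has infinite propagation speed: any initial disturbance instantly affects all points (though exponentially small far away).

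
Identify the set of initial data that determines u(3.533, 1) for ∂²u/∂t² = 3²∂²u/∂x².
Domain of dependence: [0.533, 6.533]. Signals travel at speed 3, so data within |x - 3.533| ≤ 3·1 = 3 can reach the point.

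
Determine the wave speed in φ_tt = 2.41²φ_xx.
Speed = 2.41. Information travels along characteristics x = x₀ ± 2.41t.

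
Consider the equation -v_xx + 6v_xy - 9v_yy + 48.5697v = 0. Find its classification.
Parabolic. (A = -1, B = 6, C = -9 gives B² - 4AC = 0.)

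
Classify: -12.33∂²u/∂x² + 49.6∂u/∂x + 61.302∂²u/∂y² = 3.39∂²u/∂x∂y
Rewriting in standard form: -12.33∂²u/∂x² - 3.39∂²u/∂x∂y + 61.302∂²u/∂y² + 49.6∂u/∂x = 0. Hyperbolic (discriminant = 3034.90674).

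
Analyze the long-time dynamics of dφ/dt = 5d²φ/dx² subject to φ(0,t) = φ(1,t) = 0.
Long-time behavior: φ → 0. Heat diffuses out through both boundaries.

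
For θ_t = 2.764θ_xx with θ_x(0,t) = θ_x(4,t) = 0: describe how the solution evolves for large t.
θ → constant (steady state). Heat is conserved (no flux at boundaries); solution approaches the spatial average.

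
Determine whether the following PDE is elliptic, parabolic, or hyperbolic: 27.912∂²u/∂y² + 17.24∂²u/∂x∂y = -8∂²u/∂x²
Rewriting in standard form: 8∂²u/∂x² + 17.24∂²u/∂x∂y + 27.912∂²u/∂y² = 0. Coefficients: A = 8, B = 17.24, C = 27.912. B² - 4AC = -595.9664, which is negative, so the equation is elliptic.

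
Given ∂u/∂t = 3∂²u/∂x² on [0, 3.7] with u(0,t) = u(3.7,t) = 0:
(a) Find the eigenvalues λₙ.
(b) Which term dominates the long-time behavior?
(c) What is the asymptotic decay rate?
Eigenvalues: λₙ = 3n²π²/3.7².
First three modes:
  n=1: λ₁ = 3π²/3.7² ≈ 2.163
  n=2: λ₂ = 12π²/3.7² ≈ 8.651 (4× faster decay)
  n=3: λ₃ = 27π²/3.7² ≈ 19.465 (9× faster decay)
As t → ∞, higher modes decay exponentially faster. The n=1 mode dominates: u ~ c₁ sin(πx/3.7) e^{-λ₁t}.
Decay rate: λ₁ = 3π²/3.7² ≈ 2.163.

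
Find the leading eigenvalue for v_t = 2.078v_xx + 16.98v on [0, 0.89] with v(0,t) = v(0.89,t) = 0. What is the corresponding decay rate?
Eigenvalues: λₙ = 2.078n²π²/0.89² - 16.98.
First three modes:
  n=1: λ₁ = 2.078π²/0.89² - 16.98 ≈ 8.912
  n=2: λ₂ = 8.312π²/0.89² - 16.98 ≈ 86.588
  n=3: λ₃ = 18.702π²/0.89² - 16.98 ≈ 216.048
Since 2.078π²/0.89² ≈ 25.892 > 16.98, all λₙ > 0.
The n=1 mode decays slowest → dominates as t → ∞.
Asymptotic: v ~ c₁ sin(πx/0.89) e^{-λ₁t} with decay rate λ₁ ≈ 8.912.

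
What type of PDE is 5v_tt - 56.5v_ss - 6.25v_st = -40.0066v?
Rewriting in standard form: -56.5v_ss - 6.25v_st + 5v_tt + 40.0066v = 0. With A = -56.5, B = -6.25, C = 5, the discriminant is 1169.0625. This is a hyperbolic PDE.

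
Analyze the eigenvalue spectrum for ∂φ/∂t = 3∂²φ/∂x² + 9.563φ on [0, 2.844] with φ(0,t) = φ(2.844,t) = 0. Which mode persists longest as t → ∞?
Eigenvalues: λₙ = 3n²π²/2.844² - 9.563.
First three modes:
  n=1: λ₁ = 3π²/2.844² - 9.563 ≈ -5.902
  n=2: λ₂ = 12π²/2.844² - 9.563 ≈ 5.08
  n=3: λ₃ = 27π²/2.844² - 9.563 ≈ 23.383
Since 3π²/2.844² ≈ 3.661 < 9.563, λ₁ < 0.
The n=1 mode grows fastest (−λₙ is largest for n=1) → dominates.
Asymptotic: φ ~ c₁ sin(πx/2.844) e^{5.902t} (exponential growth at rate −λ₁ ≈ 5.902).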